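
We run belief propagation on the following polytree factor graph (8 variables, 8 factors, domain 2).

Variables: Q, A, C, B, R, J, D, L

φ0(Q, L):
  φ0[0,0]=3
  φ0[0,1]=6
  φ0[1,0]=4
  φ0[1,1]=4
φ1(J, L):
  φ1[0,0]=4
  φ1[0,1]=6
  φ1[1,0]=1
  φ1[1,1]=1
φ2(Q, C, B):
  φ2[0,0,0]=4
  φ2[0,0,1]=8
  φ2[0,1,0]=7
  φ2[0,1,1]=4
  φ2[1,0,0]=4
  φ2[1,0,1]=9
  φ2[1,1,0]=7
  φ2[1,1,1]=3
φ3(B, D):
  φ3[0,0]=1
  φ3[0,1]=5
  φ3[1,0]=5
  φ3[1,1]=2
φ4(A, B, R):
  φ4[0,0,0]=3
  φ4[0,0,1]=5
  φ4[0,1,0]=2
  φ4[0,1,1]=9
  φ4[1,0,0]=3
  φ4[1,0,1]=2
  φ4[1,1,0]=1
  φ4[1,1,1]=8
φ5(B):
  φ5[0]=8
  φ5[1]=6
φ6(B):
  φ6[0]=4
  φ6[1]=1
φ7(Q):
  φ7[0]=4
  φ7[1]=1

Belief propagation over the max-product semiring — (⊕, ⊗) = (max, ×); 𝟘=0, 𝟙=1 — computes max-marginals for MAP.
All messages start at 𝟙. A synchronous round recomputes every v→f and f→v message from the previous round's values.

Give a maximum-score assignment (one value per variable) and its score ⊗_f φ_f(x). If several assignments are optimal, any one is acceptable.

init: all messages = 𝟙 over 2 values
r1 m[φ0→Q] = [6, 4]
r1 m[φ0→L] = [4, 6]
r1 m[φ1→J] = [6, 1]
r1 m[φ1→L] = [4, 6]
r1 m[φ2→Q] = [8, 9]
r1 m[φ2→C] = [9, 7]
r1 m[φ2→B] = [7, 9]
r1 m[φ3→B] = [5, 5]
r1 m[φ3→D] = [5, 5]
r1 m[φ4→A] = [9, 8]
r1 m[φ4→B] = [5, 9]
r1 m[φ4→R] = [3, 9]
r1 m[φ5→B] = [8, 6]
r1 m[φ6→B] = [4, 1]
r1 m[φ7→Q] = [4, 1]
r1 m[Q→φ0] = [1, 1]
r1 m[Q→φ2] = [1, 1]
r1 m[Q→φ7] = [1, 1]
r1 m[A→φ4] = [1, 1]
r1 m[C→φ2] = [1, 1]
r1 m[B→φ2] = [1, 1]
r1 m[B→φ3] = [1, 1]
r1 m[B→φ4] = [1, 1]
r1 m[B→φ5] = [1, 1]
r1 m[B→φ6] = [1, 1]
r1 m[R→φ4] = [1, 1]
r1 m[J→φ1] = [1, 1]
r1 m[D→φ3] = [1, 1]
r1 m[L→φ0] = [1, 1]
r1 m[L→φ1] = [1, 1]
r2 m[φ0→Q] = [6, 4]
r2 m[φ0→L] = [4, 6]
r2 m[φ1→J] = [6, 1]
r2 m[φ1→L] = [4, 6]
r2 m[φ2→Q] = [8, 9]
r2 m[φ2→C] = [9, 7]
r2 m[φ2→B] = [7, 9]
r2 m[φ3→B] = [5, 5]
r2 m[φ3→D] = [5, 5]
r2 m[φ4→A] = [9, 8]
r2 m[φ4→B] = [5, 9]
r2 m[φ4→R] = [3, 9]
r2 m[φ5→B] = [8, 6]
r2 m[φ6→B] = [4, 1]
r2 m[φ7→Q] = [4, 1]
r2 m[Q→φ0] = [32, 9]
r2 m[Q→φ2] = [24, 4]
r2 m[Q→φ7] = [48, 36]
r2 m[A→φ4] = [1, 1]
r2 m[C→φ2] = [1, 1]
r2 m[B→φ2] = [800, 270]
r2 m[B→φ3] = [1120, 486]
r2 m[B→φ4] = [1120, 270]
r2 m[B→φ5] = [700, 405]
r2 m[B→φ6] = [1400, 2430]
r2 m[R→φ4] = [1, 1]
r2 m[J→φ1] = [1, 1]
r2 m[D→φ3] = [1, 1]
r2 m[L→φ0] = [4, 6]
r2 m[L→φ1] = [4, 6]
r3 m[φ0→Q] = [36, 24]
r3 m[φ0→L] = [96, 192]
r3 m[φ1→J] = [36, 6]
r3 m[φ1→L] = [4, 6]
r3 m[φ2→Q] = [5600, 5600]
r3 m[φ2→C] = [76800, 134400]
r3 m[φ2→B] = [168, 192]
r3 m[φ3→B] = [5, 5]
r3 m[φ3→D] = [2430, 5600]
r3 m[φ4→A] = [5600, 3360]
r3 m[φ4→B] = [5, 9]
r3 m[φ4→R] = [3360, 5600]
r3 m[φ5→B] = [8, 6]
r3 m[φ6→B] = [4, 1]
r3 m[φ7→Q] = [4, 1]
r3 m[Q→φ0] = [32, 9]
r3 m[Q→φ2] = [24, 4]
r3 m[Q→φ7] = [48, 36]
r3 m[A→φ4] = [1, 1]
r3 m[C→φ2] = [1, 1]
r3 m[B→φ2] = [800, 270]
r3 m[B→φ3] = [1120, 486]
r3 m[B→φ4] = [1120, 270]
r3 m[B→φ5] = [700, 405]
r3 m[B→φ6] = [1400, 2430]
r3 m[R→φ4] = [1, 1]
r3 m[J→φ1] = [1, 1]
r3 m[D→φ3] = [1, 1]
r3 m[L→φ0] = [4, 6]
r3 m[L→φ1] = [4, 6]
r4 m[φ0→Q] = [36, 24]
r4 m[φ0→L] = [96, 192]
r4 m[φ1→J] = [36, 6]
r4 m[φ1→L] = [4, 6]
r4 m[φ2→Q] = [5600, 5600]
r4 m[φ2→C] = [76800, 134400]
r4 m[φ2→B] = [168, 192]
r4 m[φ3→B] = [5, 5]
r4 m[φ3→D] = [2430, 5600]
r4 m[φ4→A] = [5600, 3360]
r4 m[φ4→B] = [5, 9]
r4 m[φ4→R] = [3360, 5600]
r4 m[φ5→B] = [8, 6]
r4 m[φ6→B] = [4, 1]
r4 m[φ7→Q] = [4, 1]
r4 m[Q→φ0] = [22400, 5600]
r4 m[Q→φ2] = [144, 24]
r4 m[Q→φ7] = [201600, 134400]
r4 m[A→φ4] = [1, 1]
r4 m[C→φ2] = [1, 1]
r4 m[B→φ2] = [800, 270]
r4 m[B→φ3] = [26880, 10368]
r4 m[B→φ4] = [26880, 5760]
r4 m[B→φ5] = [16800, 8640]
r4 m[B→φ6] = [33600, 51840]
r4 m[R→φ4] = [1, 1]
r4 m[J→φ1] = [1, 1]
r4 m[D→φ3] = [1, 1]
r4 m[L→φ0] = [4, 6]
r4 m[L→φ1] = [96, 192]
r5 m[φ0→Q] = [36, 24]
r5 m[φ0→L] = [67200, 134400]
r5 m[φ1→J] = [1152, 192]
r5 m[φ1→L] = [4, 6]
r5 m[φ2→Q] = [5600, 5600]
r5 m[φ2→C] = [460800, 806400]
r5 m[φ2→B] = [1008, 1152]
r5 m[φ3→B] = [5, 5]
r5 m[φ3→D] = [51840, 134400]
r5 m[φ4→A] = [134400, 80640]
r5 m[φ4→B] = [5, 9]
r5 m[φ4→R] = [80640, 134400]
r5 m[φ5→B] = [8, 6]
r5 m[φ6→B] = [4, 1]
r5 m[φ7→Q] = [4, 1]
r5 m[Q→φ0] = [22400, 5600]
r5 m[Q→φ2] = [144, 24]
r5 m[Q→φ7] = [201600, 134400]
r5 m[A→φ4] = [1, 1]
r5 m[C→φ2] = [1, 1]
r5 m[B→φ2] = [800, 270]
r5 m[B→φ3] = [26880, 10368]
r5 m[B→φ4] = [26880, 5760]
r5 m[B→φ5] = [16800, 8640]
r5 m[B→φ6] = [33600, 51840]
r5 m[R→φ4] = [1, 1]
r5 m[J→φ1] = [1, 1]
r5 m[D→φ3] = [1, 1]
r5 m[L→φ0] = [4, 6]
r5 m[L→φ1] = [96, 192]
r6 m[φ0→Q] = [36, 24]
r6 m[φ0→L] = [67200, 134400]
r6 m[φ1→J] = [1152, 192]
r6 m[φ1→L] = [4, 6]
r6 m[φ2→Q] = [5600, 5600]
r6 m[φ2→C] = [460800, 806400]
r6 m[φ2→B] = [1008, 1152]
r6 m[φ3→B] = [5, 5]
r6 m[φ3→D] = [51840, 134400]
r6 m[φ4→A] = [134400, 80640]
r6 m[φ4→B] = [5, 9]
r6 m[φ4→R] = [80640, 134400]
r6 m[φ5→B] = [8, 6]
r6 m[φ6→B] = [4, 1]
r6 m[φ7→Q] = [4, 1]
r6 m[Q→φ0] = [22400, 5600]
r6 m[Q→φ2] = [144, 24]
r6 m[Q→φ7] = [201600, 134400]
r6 m[A→φ4] = [1, 1]
r6 m[C→φ2] = [1, 1]
r6 m[B→φ2] = [800, 270]
r6 m[B→φ3] = [161280, 62208]
r6 m[B→φ4] = [161280, 34560]
r6 m[B→φ5] = [100800, 51840]
r6 m[B→φ6] = [201600, 311040]
r6 m[R→φ4] = [1, 1]
r6 m[J→φ1] = [1, 1]
r6 m[D→φ3] = [1, 1]
r6 m[L→φ0] = [4, 6]
r6 m[L→φ1] = [67200, 134400]
r7 m[φ0→Q] = [36, 24]
r7 m[φ0→L] = [67200, 134400]
r7 m[φ1→J] = [806400, 134400]
r7 m[φ1→L] = [4, 6]
r7 m[φ2→Q] = [5600, 5600]
r7 m[φ2→C] = [460800, 806400]
r7 m[φ2→B] = [1008, 1152]
r7 m[φ3→B] = [5, 5]
r7 m[φ3→D] = [311040, 806400]
r7 m[φ4→A] = [806400, 483840]
r7 m[φ4→B] = [5, 9]
r7 m[φ4→R] = [483840, 806400]
r7 m[φ5→B] = [8, 6]
r7 m[φ6→B] = [4, 1]
r7 m[φ7→Q] = [4, 1]
r7 m[Q→φ0] = [22400, 5600]
r7 m[Q→φ2] = [144, 24]
r7 m[Q→φ7] = [201600, 134400]
r7 m[A→φ4] = [1, 1]
r7 m[C→φ2] = [1, 1]
r7 m[B→φ2] = [800, 270]
r7 m[B→φ3] = [161280, 62208]
r7 m[B→φ4] = [161280, 34560]
r7 m[B→φ5] = [100800, 51840]
r7 m[B→φ6] = [201600, 311040]
r7 m[R→φ4] = [1, 1]
r7 m[J→φ1] = [1, 1]
r7 m[D→φ3] = [1, 1]
r7 m[L→φ0] = [4, 6]
r7 m[L→φ1] = [67200, 134400]
r8 m[φ0→Q] = [36, 24]
r8 m[φ0→L] = [67200, 134400]
r8 m[φ1→J] = [806400, 134400]
r8 m[φ1→L] = [4, 6]
r8 m[φ2→Q] = [5600, 5600]
r8 m[φ2→C] = [460800, 806400]
r8 m[φ2→B] = [1008, 1152]
r8 m[φ3→B] = [5, 5]
r8 m[φ3→D] = [311040, 806400]
r8 m[φ4→A] = [806400, 483840]
r8 m[φ4→B] = [5, 9]
r8 m[φ4→R] = [483840, 806400]
r8 m[φ5→B] = [8, 6]
r8 m[φ6→B] = [4, 1]
r8 m[φ7→Q] = [4, 1]
r8 m[Q→φ0] = [22400, 5600]
r8 m[Q→φ2] = [144, 24]
r8 m[Q→φ7] = [201600, 134400]
r8 m[A→φ4] = [1, 1]
r8 m[C→φ2] = [1, 1]
r8 m[B→φ2] = [800, 270]
r8 m[B→φ3] = [161280, 62208]
r8 m[B→φ4] = [161280, 34560]
r8 m[B→φ5] = [100800, 51840]
r8 m[B→φ6] = [201600, 311040]
r8 m[R→φ4] = [1, 1]
r8 m[J→φ1] = [1, 1]
r8 m[D→φ3] = [1, 1]
r8 m[L→φ0] = [4, 6]
r8 m[L→φ1] = [67200, 134400]
fixed point reached at round 8
traceback from Q: (Q=0, A=0, C=1, B=0, R=1, J=0, D=1, L=1), score=806400

assignment: (Q=0, A=0, C=1, B=0, R=1, J=0, D=1, L=1); score = 806400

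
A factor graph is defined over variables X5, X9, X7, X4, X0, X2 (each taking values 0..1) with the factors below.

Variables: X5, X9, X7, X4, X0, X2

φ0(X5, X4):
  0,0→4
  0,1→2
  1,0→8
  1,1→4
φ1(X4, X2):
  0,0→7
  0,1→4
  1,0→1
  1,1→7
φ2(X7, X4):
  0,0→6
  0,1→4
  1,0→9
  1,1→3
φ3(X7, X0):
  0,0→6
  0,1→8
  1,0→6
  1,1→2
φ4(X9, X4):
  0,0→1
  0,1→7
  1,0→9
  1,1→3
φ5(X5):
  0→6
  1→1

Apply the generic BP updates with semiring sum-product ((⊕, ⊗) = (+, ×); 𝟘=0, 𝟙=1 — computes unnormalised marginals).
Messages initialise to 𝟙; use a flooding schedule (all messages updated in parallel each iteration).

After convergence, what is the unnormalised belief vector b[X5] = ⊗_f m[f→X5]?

init: all messages = 𝟙 over 2 values
r1 m[φ0→X5] = [6, 12]
r1 m[φ0→X4] = [12, 6]
r1 m[φ1→X4] = [11, 8]
r1 m[φ1→X2] = [8, 11]
r1 m[φ2→X7] = [10, 12]
r1 m[φ2→X4] = [15, 7]
r1 m[φ3→X7] = [14, 8]
r1 m[φ3→X0] = [12, 10]
r1 m[φ4→X9] = [8, 12]
r1 m[φ4→X4] = [10, 10]
r1 m[φ5→X5] = [6, 1]
r1 m[X5→φ0] = [1, 1]
r1 m[X5→φ5] = [1, 1]
r1 m[X9→φ4] = [1, 1]
r1 m[X7→φ2] = [1, 1]
r1 m[X7→φ3] = [1, 1]
r1 m[X4→φ0] = [1, 1]
r1 m[X4→φ1] = [1, 1]
r1 m[X4→φ2] = [1, 1]
r1 m[X4→φ4] = [1, 1]
r1 m[X0→φ3] = [1, 1]
r1 m[X2→φ1] = [1, 1]
r2 m[φ0→X5] = [6, 12]
r2 m[φ0→X4] = [12, 6]
r2 m[φ1→X4] = [11, 8]
r2 m[φ1→X2] = [8, 11]
r2 m[φ2→X7] = [10, 12]
r2 m[φ2→X4] = [15, 7]
r2 m[φ3→X7] = [14, 8]
r2 m[φ3→X0] = [12, 10]
r2 m[φ4→X9] = [8, 12]
r2 m[φ4→X4] = [10, 10]
r2 m[φ5→X5] = [6, 1]
r2 m[X5→φ0] = [6, 1]
r2 m[X5→φ5] = [6, 12]
r2 m[X9→φ4] = [1, 1]
r2 m[X7→φ2] = [14, 8]
r2 m[X7→φ3] = [10, 12]
r2 m[X4→φ0] = [1650, 560]
r2 m[X4→φ1] = [1800, 420]
r2 m[X4→φ2] = [1320, 480]
r2 m[X4→φ4] = [1980, 336]
r2 m[X0→φ3] = [1, 1]
r2 m[X2→φ1] = [1, 1]
r3 m[φ0→X5] = [7720, 15440]
r3 m[φ0→X4] = [32, 16]
r3 m[φ1→X4] = [11, 8]
r3 m[φ1→X2] = [13020, 10140]
r3 m[φ2→X7] = [9840, 13320]
r3 m[φ2→X4] = [156, 80]
r3 m[φ3→X7] = [14, 8]
r3 m[φ3→X0] = [132, 104]
r3 m[φ4→X9] = [4332, 18828]
r3 m[φ4→X4] = [10, 10]
r3 m[φ5→X5] = [6, 1]
r3 m[X5→φ0] = [6, 1]
r3 m[X5→φ5] = [6, 12]
r3 m[X9→φ4] = [1, 1]
r3 m[X7→φ2] = [14, 8]
r3 m[X7→φ3] = [10, 12]
r3 m[X4→φ0] = [1650, 560]
r3 m[X4→φ1] = [1800, 420]
r3 m[X4→φ2] = [1320, 480]
r3 m[X4→φ4] = [1980, 336]
r3 m[X0→φ3] = [1, 1]
r3 m[X2→φ1] = [1, 1]
r4 m[φ0→X5] = [7720, 15440]
r4 m[φ0→X4] = [32, 16]
r4 m[φ1→X4] = [11, 8]
r4 m[φ1→X2] = [13020, 10140]
r4 m[φ2→X7] = [9840, 13320]
r4 m[φ2→X4] = [156, 80]
r4 m[φ3→X7] = [14, 8]
r4 m[φ3→X0] = [132, 104]
r4 m[φ4→X9] = [4332, 18828]
r4 m[φ4→X4] = [10, 10]
r4 m[φ5→X5] = [6, 1]
r4 m[X5→φ0] = [6, 1]
r4 m[X5→φ5] = [7720, 15440]
r4 m[X9→φ4] = [1, 1]
r4 m[X7→φ2] = [14, 8]
r4 m[X7→φ3] = [9840, 13320]
r4 m[X4→φ0] = [17160, 6400]
r4 m[X4→φ1] = [49920, 12800]
r4 m[X4→φ2] = [3520, 1280]
r4 m[X4→φ4] = [54912, 10240]
r4 m[X0→φ3] = [1, 1]
r4 m[X2→φ1] = [1, 1]
r5 m[φ0→X5] = [81440, 162880]
r5 m[φ0→X4] = [32, 16]
r5 m[φ1→X4] = [11, 8]
r5 m[φ1→X2] = [362240, 289280]
r5 m[φ2→X7] = [26240, 35520]
r5 m[φ2→X4] = [156, 80]
r5 m[φ3→X7] = [14, 8]
r5 m[φ3→X0] = [138960, 105360]
r5 m[φ4→X9] = [126592, 524928]
r5 m[φ4→X4] = [10, 10]
r5 m[φ5→X5] = [6, 1]
r5 m[X5→φ0] = [6, 1]
r5 m[X5→φ5] = [7720, 15440]
r5 m[X9→φ4] = [1, 1]
r5 m[X7→φ2] = [14, 8]
r5 m[X7→φ3] = [9840, 13320]
r5 m[X4→φ0] = [17160, 6400]
r5 m[X4→φ1] = [49920, 12800]
r5 m[X4→φ2] = [3520, 1280]
r5 m[X4→φ4] = [54912, 10240]
r5 m[X0→φ3] = [1, 1]
r5 m[X2→φ1] = [1, 1]
r6 m[φ0→X5] = [81440, 162880]
r6 m[φ0→X4] = [32, 16]
r6 m[φ1→X4] = [11, 8]
r6 m[φ1→X2] = [362240, 289280]
r6 m[φ2→X7] = [26240, 35520]
r6 m[φ2→X4] = [156, 80]
r6 m[φ3→X7] = [14, 8]
r6 m[φ3→X0] = [138960, 105360]
r6 m[φ4→X9] = [126592, 524928]
r6 m[φ4→X4] = [10, 10]
r6 m[φ5→X5] = [6, 1]
r6 m[X5→φ0] = [6, 1]
r6 m[X5→φ5] = [81440, 162880]
r6 m[X9→φ4] = [1, 1]
r6 m[X7→φ2] = [14, 8]
r6 m[X7→φ3] = [26240, 35520]
r6 m[X4→φ0] = [17160, 6400]
r6 m[X4→φ1] = [49920, 12800]
r6 m[X4→φ2] = [3520, 1280]
r6 m[X4→φ4] = [54912, 10240]
r6 m[X0→φ3] = [1, 1]
r6 m[X2→φ1] = [1, 1]
r7 m[φ0→X5] = [81440, 162880]
r7 m[φ0→X4] = [32, 16]
r7 m[φ1→X4] = [11, 8]
r7 m[φ1→X2] = [362240, 289280]
r7 m[φ2→X7] = [26240, 35520]
r7 m[φ2→X4] = [156, 80]
r7 m[φ3→X7] = [14, 8]
r7 m[φ3→X0] = [370560, 280960]
r7 m[φ4→X9] = [126592, 524928]
r7 m[φ4→X4] = [10, 10]
r7 m[φ5→X5] = [6, 1]
r7 m[X5→φ0] = [6, 1]
r7 m[X5→φ5] = [81440, 162880]
r7 m[X9→φ4] = [1, 1]
r7 m[X7→φ2] = [14, 8]
r7 m[X7→φ3] = [26240, 35520]
r7 m[X4→φ0] = [17160, 6400]
r7 m[X4→φ1] = [49920, 12800]
r7 m[X4→φ2] = [3520, 1280]
r7 m[X4→φ4] = [54912, 10240]
r7 m[X0→φ3] = [1, 1]
r7 m[X2→φ1] = [1, 1]
r8 m[φ0→X5] = [81440, 162880]
r8 m[φ0→X4] = [32, 16]
r8 m[φ1→X4] = [11, 8]
r8 m[φ1→X2] = [362240, 289280]
r8 m[φ2→X7] = [26240, 35520]
r8 m[φ2→X4] = [156, 80]
r8 m[φ3→X7] = [14, 8]
r8 m[φ3→X0] = [370560, 280960]
r8 m[φ4→X9] = [126592, 524928]
r8 m[φ4→X4] = [10, 10]
r8 m[φ5→X5] = [6, 1]
r8 m[X5→φ0] = [6, 1]
r8 m[X5→φ5] = [81440, 162880]
r8 m[X9→φ4] = [1, 1]
r8 m[X7→φ2] = [14, 8]
r8 m[X7→φ3] = [26240, 35520]
r8 m[X4→φ0] = [17160, 6400]
r8 m[X4→φ1] = [49920, 12800]
r8 m[X4→φ2] = [3520, 1280]
r8 m[X4→φ4] = [54912, 10240]
r8 m[X0→φ3] = [1, 1]
r8 m[X2→φ1] = [1, 1]
fixed point reached at round 8
b[X5] = ⊗ incoming = [488640, 162880]

b[X5] = [488640, 162880]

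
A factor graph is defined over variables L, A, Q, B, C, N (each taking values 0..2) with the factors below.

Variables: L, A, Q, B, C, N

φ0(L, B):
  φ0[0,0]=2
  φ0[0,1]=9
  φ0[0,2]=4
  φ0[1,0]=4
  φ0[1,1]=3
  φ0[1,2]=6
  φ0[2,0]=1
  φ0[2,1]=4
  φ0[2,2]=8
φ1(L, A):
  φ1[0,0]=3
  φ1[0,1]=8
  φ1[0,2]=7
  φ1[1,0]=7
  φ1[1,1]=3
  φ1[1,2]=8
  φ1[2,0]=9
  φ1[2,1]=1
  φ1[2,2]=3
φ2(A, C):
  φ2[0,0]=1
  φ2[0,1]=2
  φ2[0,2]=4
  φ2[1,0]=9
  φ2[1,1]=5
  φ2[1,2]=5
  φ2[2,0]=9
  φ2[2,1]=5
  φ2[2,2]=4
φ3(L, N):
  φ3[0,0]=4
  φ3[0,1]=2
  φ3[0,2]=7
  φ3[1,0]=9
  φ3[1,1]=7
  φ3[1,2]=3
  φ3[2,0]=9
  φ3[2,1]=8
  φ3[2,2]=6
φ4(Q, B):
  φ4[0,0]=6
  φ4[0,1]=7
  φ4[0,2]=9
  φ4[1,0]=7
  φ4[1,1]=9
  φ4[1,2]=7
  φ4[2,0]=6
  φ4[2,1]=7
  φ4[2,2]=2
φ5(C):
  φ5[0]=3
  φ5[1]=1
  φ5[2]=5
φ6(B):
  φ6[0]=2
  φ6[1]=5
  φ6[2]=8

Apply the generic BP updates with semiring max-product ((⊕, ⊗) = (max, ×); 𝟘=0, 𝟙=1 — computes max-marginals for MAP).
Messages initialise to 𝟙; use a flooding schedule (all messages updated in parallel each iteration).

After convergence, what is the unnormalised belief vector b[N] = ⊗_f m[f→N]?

b[N] = [933120, 829440, 622080]

init: all messages = 𝟙 over 3 values
r1 m[φ0→L] = [9, 6, 8]
r1 m[φ0→B] = [4, 9, 8]
r1 m[φ1→L] = [8, 8, 9]
r1 m[φ1→A] = [9, 8, 8]
r1 m[φ2→A] = [4, 9, 9]
r1 m[φ2→C] = [9, 5, 5]
r1 m[φ3→L] = [7, 9, 9]
r1 m[φ3→N] = [9, 8, 7]
r1 m[φ4→Q] = [9, 9, 7]
r1 m[φ4→B] = [7, 9, 9]
r1 m[φ5→C] = [3, 1, 5]
r1 m[φ6→B] = [2, 5, 8]
r1 m[L→φ0] = [1, 1, 1]
r1 m[L→φ1] = [1, 1, 1]
r1 m[L→φ3] = [1, 1, 1]
r1 m[A→φ1] = [1, 1, 1]
r1 m[A→φ2] = [1, 1, 1]
r1 m[Q→φ4] = [1, 1, 1]
r1 m[B→φ0] = [1, 1, 1]
r1 m[B→φ4] = [1, 1, 1]
r1 m[B→φ6] = [1, 1, 1]
r1 m[C→φ2] = [1, 1, 1]
r1 m[C→φ5] = [1, 1, 1]
r1 m[N→φ3] = [1, 1, 1]
r2 m[φ0→L] = [9, 6, 8]
r2 m[φ0→B] = [4, 9, 8]
r2 m[φ1→L] = [8, 8, 9]
r2 m[φ1→A] = [9, 8, 8]
r2 m[φ2→A] = [4, 9, 9]
r2 m[φ2→C] = [9, 5, 5]
r2 m[φ3→L] = [7, 9, 9]
r2 m[φ3→N] = [9, 8, 7]
r2 m[φ4→Q] = [9, 9, 7]
r2 m[φ4→B] = [7, 9, 9]
r2 m[φ5→C] = [3, 1, 5]
r2 m[φ6→B] = [2, 5, 8]
r2 m[L→φ0] = [56, 72, 81]
r2 m[L→φ1] = [63, 54, 72]
r2 m[L→φ3] = [72, 48, 72]
r2 m[A→φ1] = [4, 9, 9]
r2 m[A→φ2] = [9, 8, 8]
r2 m[Q→φ4] = [1, 1, 1]
r2 m[B→φ0] = [14, 45, 72]
r2 m[B→φ4] = [8, 45, 64]
r2 m[B→φ6] = [28, 81, 72]
r2 m[C→φ2] = [3, 1, 5]
r2 m[C→φ5] = [9, 5, 5]
r2 m[N→φ3] = [1, 1, 1]
r3 m[φ0→L] = [405, 432, 576]
r3 m[φ0→B] = [288, 504, 648]
r3 m[φ1→L] = [72, 72, 36]
r3 m[φ1→A] = [648, 504, 441]
r3 m[φ2→A] = [20, 27, 27]
r3 m[φ2→C] = [72, 40, 40]
r3 m[φ3→L] = [7, 9, 9]
r3 m[φ3→N] = [648, 576, 504]
r3 m[φ4→Q] = [576, 448, 315]
r3 m[φ4→B] = [7, 9, 9]
r3 m[φ5→C] = [3, 1, 5]
r3 m[φ6→B] = [2, 5, 8]
r3 m[L→φ0] = [56, 72, 81]
r3 m[L→φ1] = [63, 54, 72]
r3 m[L→φ3] = [72, 48, 72]
r3 m[A→φ1] = [4, 9, 9]
r3 m[A→φ2] = [9, 8, 8]
r3 m[Q→φ4] = [1, 1, 1]
r3 m[B→φ0] = [14, 45, 72]
r3 m[B→φ4] = [8, 45, 64]
r3 m[B→φ6] = [28, 81, 72]
r3 m[C→φ2] = [3, 1, 5]
r3 m[C→φ5] = [9, 5, 5]
r3 m[N→φ3] = [1, 1, 1]
r4 m[φ0→L] = [405, 432, 576]
r4 m[φ0→B] = [288, 504, 648]
r4 m[φ1→L] = [72, 72, 36]
r4 m[φ1→A] = [648, 504, 441]
r4 m[φ2→A] = [20, 27, 27]
r4 m[φ2→C] = [72, 40, 40]
r4 m[φ3→L] = [7, 9, 9]
r4 m[φ3→N] = [648, 576, 504]
r4 m[φ4→Q] = [576, 448, 315]
r4 m[φ4→B] = [7, 9, 9]
r4 m[φ5→C] = [3, 1, 5]
r4 m[φ6→B] = [2, 5, 8]
r4 m[L→φ0] = [504, 648, 324]
r4 m[L→φ1] = [2835, 3888, 5184]
r4 m[L→φ3] = [29160, 31104, 20736]
r4 m[A→φ1] = [20, 27, 27]
r4 m[A→φ2] = [648, 504, 441]
r4 m[Q→φ4] = [1, 1, 1]
r4 m[B→φ0] = [14, 45, 72]
r4 m[B→φ4] = [576, 2520, 5184]
r4 m[B→φ6] = [2016, 4536, 5832]
r4 m[C→φ2] = [3, 1, 5]
r4 m[C→φ5] = [72, 40, 40]
r4 m[N→φ3] = [1, 1, 1]
r5 m[φ0→L] = [405, 432, 576]
r5 m[φ0→B] = [2592, 4536, 3888]
r5 m[φ1→L] = [216, 216, 180]
r5 m[φ1→A] = [46656, 22680, 31104]
r5 m[φ2→A] = [20, 27, 27]
r5 m[φ2→C] = [4536, 2520, 2592]
r5 m[φ3→L] = [7, 9, 9]
r5 m[φ3→N] = [279936, 217728, 204120]
r5 m[φ4→Q] = [46656, 36288, 17640]
r5 m[φ4→B] = [7, 9, 9]
r5 m[φ5→C] = [3, 1, 5]
r5 m[φ6→B] = [2, 5, 8]
r5 m[L→φ0] = [504, 648, 324]
r5 m[L→φ1] = [2835, 3888, 5184]
r5 m[L→φ3] = [29160, 31104, 20736]
r5 m[A→φ1] = [20, 27, 27]
r5 m[A→φ2] = [648, 504, 441]
r5 m[Q→φ4] = [1, 1, 1]
r5 m[B→φ0] = [14, 45, 72]
r5 m[B→φ4] = [576, 2520, 5184]
r5 m[B→φ6] = [2016, 4536, 5832]
r5 m[C→φ2] = [3, 1, 5]
r5 m[C→φ5] = [72, 40, 40]
r5 m[N→φ3] = [1, 1, 1]
r6 m[φ0→L] = [405, 432, 576]
r6 m[φ0→B] = [2592, 4536, 3888]
r6 m[φ1→L] = [216, 216, 180]
r6 m[φ1→A] = [46656, 22680, 31104]
r6 m[φ2→A] = [20, 27, 27]
r6 m[φ2→C] = [4536, 2520, 2592]
r6 m[φ3→L] = [7, 9, 9]
r6 m[φ3→N] = [279936, 217728, 204120]
r6 m[φ4→Q] = [46656, 36288, 17640]
r6 m[φ4→B] = [7, 9, 9]
r6 m[φ5→C] = [3, 1, 5]
r6 m[φ6→B] = [2, 5, 8]
r6 m[L→φ0] = [1512, 1944, 1620]
r6 m[L→φ1] = [2835, 3888, 5184]
r6 m[L→φ3] = [87480, 93312, 103680]
r6 m[A→φ1] = [20, 27, 27]
r6 m[A→φ2] = [46656, 22680, 31104]
r6 m[Q→φ4] = [1, 1, 1]
r6 m[B→φ0] = [14, 45, 72]
r6 m[B→φ4] = [5184, 22680, 31104]
r6 m[B→φ6] = [18144, 40824, 34992]
r6 m[C→φ2] = [3, 1, 5]
r6 m[C→φ5] = [4536, 2520, 2592]
r6 m[N→φ3] = [1, 1, 1]
r7 m[φ0→L] = [405, 432, 576]
r7 m[φ0→B] = [7776, 13608, 12960]
r7 m[φ1→L] = [216, 216, 180]
r7 m[φ1→A] = [46656, 22680, 31104]
r7 m[φ2→A] = [20, 27, 27]
r7 m[φ2→C] = [279936, 155520, 186624]
r7 m[φ3→L] = [7, 9, 9]
r7 m[φ3→N] = [933120, 829440, 622080]
r7 m[φ4→Q] = [279936, 217728, 158760]
r7 m[φ4→B] = [7, 9, 9]
r7 m[φ5→C] = [3, 1, 5]
r7 m[φ6→B] = [2, 5, 8]
r7 m[L→φ0] = [1512, 1944, 1620]
r7 m[L→φ1] = [2835, 3888, 5184]
r7 m[L→φ3] = [87480, 93312, 103680]
r7 m[A→φ1] = [20, 27, 27]
r7 m[A→φ2] = [46656, 22680, 31104]
r7 m[Q→φ4] = [1, 1, 1]
r7 m[B→φ0] = [14, 45, 72]
r7 m[B→φ4] = [5184, 22680, 31104]
r7 m[B→φ6] = [18144, 40824, 34992]
r7 m[C→φ2] = [3, 1, 5]
r7 m[C→φ5] = [4536, 2520, 2592]
r7 m[N→φ3] = [1, 1, 1]
r8 m[φ0→L] = [405, 432, 576]
r8 m[φ0→B] = [7776, 13608, 12960]
r8 m[φ1→L] = [216, 216, 180]
r8 m[φ1→A] = [46656, 22680, 31104]
r8 m[φ2→A] = [20, 27, 27]
r8 m[φ2→C] = [279936, 155520, 186624]
r8 m[φ3→L] = [7, 9, 9]
r8 m[φ3→N] = [933120, 829440, 622080]
r8 m[φ4→Q] = [279936, 217728, 158760]
r8 m[φ4→B] = [7, 9, 9]
r8 m[φ5→C] = [3, 1, 5]
r8 m[φ6→B] = [2, 5, 8]
r8 m[L→φ0] = [1512, 1944, 1620]
r8 m[L→φ1] = [2835, 3888, 5184]
r8 m[L→φ3] = [87480, 93312, 103680]
r8 m[A→φ1] = [20, 27, 27]
r8 m[A→φ2] = [46656, 22680, 31104]
r8 m[Q→φ4] = [1, 1, 1]
r8 m[B→φ0] = [14, 45, 72]
r8 m[B→φ4] = [15552, 68040, 103680]
r8 m[B→φ6] = [54432, 122472, 116640]
r8 m[C→φ2] = [3, 1, 5]
r8 m[C→φ5] = [279936, 155520, 186624]
r8 m[N→φ3] = [1, 1, 1]
r9 m[φ0→L] = [405, 432, 576]
r9 m[φ0→B] = [7776, 13608, 12960]
r9 m[φ1→L] = [216, 216, 180]
r9 m[φ1→A] = [46656, 22680, 31104]
r9 m[φ2→A] = [20, 27, 27]
r9 m[φ2→C] = [279936, 155520, 186624]
r9 m[φ3→L] = [7, 9, 9]
r9 m[φ3→N] = [933120, 829440, 622080]
r9 m[φ4→Q] = [933120, 725760, 476280]
r9 m[φ4→B] = [7, 9, 9]
r9 m[φ5→C] = [3, 1, 5]
r9 m[φ6→B] = [2, 5, 8]
r9 m[L→φ0] = [1512, 1944, 1620]
r9 m[L→φ1] = [2835, 3888, 5184]
r9 m[L→φ3] = [87480, 93312, 103680]
r9 m[A→φ1] = [20, 27, 27]
r9 m[A→φ2] = [46656, 22680, 31104]
r9 m[Q→φ4] = [1, 1, 1]
r9 m[B→φ0] = [14, 45, 72]
r9 m[B→φ4] = [15552, 68040, 103680]
r9 m[B→φ6] = [54432, 122472, 116640]
r9 m[C→φ2] = [3, 1, 5]
r9 m[C→φ5] = [279936, 155520, 186624]
r9 m[N→φ3] = [1, 1, 1]
r10 m[φ0→L] = [405, 432, 576]
r10 m[φ0→B] = [7776, 13608, 12960]
r10 m[φ1→L] = [216, 216, 180]
r10 m[φ1→A] = [46656, 22680, 31104]
r10 m[φ2→A] = [20, 27, 27]
r10 m[φ2→C] = [279936, 155520, 186624]
r10 m[φ3→L] = [7, 9, 9]
r10 m[φ3→N] = [933120, 829440, 622080]
r10 m[φ4→Q] = [933120, 725760, 476280]
r10 m[φ4→B] = [7, 9, 9]
r10 m[φ5→C] = [3, 1, 5]
r10 m[φ6→B] = [2, 5, 8]
r10 m[L→φ0] = [1512, 1944, 1620]
r10 m[L→φ1] = [2835, 3888, 5184]
r10 m[L→φ3] = [87480, 93312, 103680]
r10 m[A→φ1] = [20, 27, 27]
r10 m[A→φ2] = [46656, 22680, 31104]
r10 m[Q→φ4] = [1, 1, 1]
r10 m[B→φ0] = [14, 45, 72]
r10 m[B→φ4] = [15552, 68040, 103680]
r10 m[B→φ6] = [54432, 122472, 116640]
r10 m[C→φ2] = [3, 1, 5]
r10 m[C→φ5] = [279936, 155520, 186624]
r10 m[N→φ3] = [1, 1, 1]
fixed point reached at round 10
b[N] = ⊗ incoming = [933120, 829440, 622080]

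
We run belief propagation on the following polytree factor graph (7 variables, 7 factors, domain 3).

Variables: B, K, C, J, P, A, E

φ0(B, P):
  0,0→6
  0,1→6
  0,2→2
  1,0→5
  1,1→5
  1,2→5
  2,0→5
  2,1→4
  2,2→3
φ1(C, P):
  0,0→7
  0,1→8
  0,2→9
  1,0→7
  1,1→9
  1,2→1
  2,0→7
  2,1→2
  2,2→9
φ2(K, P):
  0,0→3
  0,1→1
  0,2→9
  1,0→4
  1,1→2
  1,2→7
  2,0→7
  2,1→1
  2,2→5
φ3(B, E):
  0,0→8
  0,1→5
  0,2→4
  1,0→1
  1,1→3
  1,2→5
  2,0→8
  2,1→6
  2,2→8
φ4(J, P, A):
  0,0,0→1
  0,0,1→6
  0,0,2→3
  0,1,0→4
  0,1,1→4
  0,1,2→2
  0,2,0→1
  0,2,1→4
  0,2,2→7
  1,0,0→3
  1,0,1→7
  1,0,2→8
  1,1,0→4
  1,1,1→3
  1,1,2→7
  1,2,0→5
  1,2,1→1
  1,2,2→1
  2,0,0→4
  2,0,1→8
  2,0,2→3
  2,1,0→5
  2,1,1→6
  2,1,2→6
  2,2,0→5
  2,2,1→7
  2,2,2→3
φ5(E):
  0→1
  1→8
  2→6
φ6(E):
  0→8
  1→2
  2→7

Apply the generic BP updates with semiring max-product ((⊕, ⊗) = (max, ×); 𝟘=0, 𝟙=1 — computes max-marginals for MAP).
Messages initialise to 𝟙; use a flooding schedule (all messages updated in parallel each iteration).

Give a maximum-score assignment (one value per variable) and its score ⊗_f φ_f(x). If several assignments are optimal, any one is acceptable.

init: all messages = 𝟙 over 3 values
r1 m[φ0→B] = [6, 5, 5]
r1 m[φ0→P] = [6, 6, 5]
r1 m[φ1→C] = [9, 9, 9]
r1 m[φ1→P] = [7, 9, 9]
r1 m[φ2→K] = [9, 7, 7]
r1 m[φ2→P] = [7, 2, 9]
r1 m[φ3→B] = [8, 5, 8]
r1 m[φ3→E] = [8, 6, 8]
r1 m[φ4→J] = [7, 8, 8]
r1 m[φ4→P] = [8, 7, 7]
r1 m[φ4→A] = [5, 8, 8]
r1 m[φ5→E] = [1, 8, 6]
r1 m[φ6→E] = [8, 2, 7]
r1 m[B→φ0] = [1, 1, 1]
r1 m[B→φ3] = [1, 1, 1]
r1 m[K→φ2] = [1, 1, 1]
r1 m[C→φ1] = [1, 1, 1]
r1 m[J→φ4] = [1, 1, 1]
r1 m[P→φ0] = [1, 1, 1]
r1 m[P→φ1] = [1, 1, 1]
r1 m[P→φ2] = [1, 1, 1]
r1 m[P→φ4] = [1, 1, 1]
r1 m[A→φ4] = [1, 1, 1]
r1 m[E→φ3] = [1, 1, 1]
r1 m[E→φ5] = [1, 1, 1]
r1 m[E→φ6] = [1, 1, 1]
r2 m[φ0→B] = [6, 5, 5]
r2 m[φ0→P] = [6, 6, 5]
r2 m[φ1→C] = [9, 9, 9]
r2 m[φ1→P] = [7, 9, 9]
r2 m[φ2→K] = [9, 7, 7]
r2 m[φ2→P] = [7, 2, 9]
r2 m[φ3→B] = [8, 5, 8]
r2 m[φ3→E] = [8, 6, 8]
r2 m[φ4→J] = [7, 8, 8]
r2 m[φ4→P] = [8, 7, 7]
r2 m[φ4→A] = [5, 8, 8]
r2 m[φ5→E] = [1, 8, 6]
r2 m[φ6→E] = [8, 2, 7]
r2 m[B→φ0] = [8, 5, 8]
r2 m[B→φ3] = [6, 5, 5]
r2 m[K→φ2] = [1, 1, 1]
r2 m[C→φ1] = [1, 1, 1]
r2 m[J→φ4] = [1, 1, 1]
r2 m[P→φ0] = [392, 126, 567]
r2 m[P→φ1] = [336, 84, 315]
r2 m[P→φ2] = [336, 378, 315]
r2 m[P→φ4] = [294, 108, 405]
r2 m[A→φ4] = [1, 1, 1]
r2 m[E→φ3] = [8, 16, 42]
r2 m[E→φ5] = [64, 12, 56]
r2 m[E→φ6] = [8, 48, 48]
r3 m[φ0→B] = [2352, 2835, 1960]
r3 m[φ0→P] = [48, 48, 25]
r3 m[φ1→C] = [2835, 2352, 2835]
r3 m[φ1→P] = [7, 9, 9]
r3 m[φ2→K] = [2835, 2205, 2352]
r3 m[φ2→P] = [7, 2, 9]
r3 m[φ3→B] = [168, 210, 336]
r3 m[φ3→E] = [48, 30, 40]
r3 m[φ4→J] = [2835, 2352, 2835]
r3 m[φ4→P] = [8, 7, 7]
r3 m[φ4→A] = [2025, 2835, 2835]
r3 m[φ5→E] = [1, 8, 6]
r3 m[φ6→E] = [8, 2, 7]
r3 m[B→φ0] = [8, 5, 8]
r3 m[B→φ3] = [6, 5, 5]
r3 m[K→φ2] = [1, 1, 1]
r3 m[C→φ1] = [1, 1, 1]
r3 m[J→φ4] = [1, 1, 1]
r3 m[P→φ0] = [392, 126, 567]
r3 m[P→φ1] = [336, 84, 315]
r3 m[P→φ2] = [336, 378, 315]
r3 m[P→φ4] = [294, 108, 405]
r3 m[A→φ4] = [1, 1, 1]
r3 m[E→φ3] = [8, 16, 42]
r3 m[E→φ5] = [64, 12, 56]
r3 m[E→φ6] = [8, 48, 48]
r4 m[φ0→B] = [2352, 2835, 1960]
r4 m[φ0→P] = [48, 48, 25]
r4 m[φ1→C] = [2835, 2352, 2835]
r4 m[φ1→P] = [7, 9, 9]
r4 m[φ2→K] = [2835, 2205, 2352]
r4 m[φ2→P] = [7, 2, 9]
r4 m[φ3→B] = [168, 210, 336]
r4 m[φ3→E] = [48, 30, 40]
r4 m[φ4→J] = [2835, 2352, 2835]
r4 m[φ4→P] = [8, 7, 7]
r4 m[φ4→A] = [2025, 2835, 2835]
r4 m[φ5→E] = [1, 8, 6]
r4 m[φ6→E] = [8, 2, 7]
r4 m[B→φ0] = [168, 210, 336]
r4 m[B→φ3] = [2352, 2835, 1960]
r4 m[K→φ2] = [1, 1, 1]
r4 m[C→φ1] = [1, 1, 1]
r4 m[J→φ4] = [1, 1, 1]
r4 m[P→φ0] = [392, 126, 567]
r4 m[P→φ1] = [2688, 672, 1575]
r4 m[P→φ2] = [2688, 3024, 1575]
r4 m[P→φ4] = [2352, 864, 2025]
r4 m[A→φ4] = [1, 1, 1]
r4 m[E→φ3] = [8, 16, 42]
r4 m[E→φ5] = [384, 60, 280]
r4 m[E→φ6] = [48, 240, 240]
r5 m[φ0→B] = [2352, 2835, 1960]
r5 m[φ0→P] = [1680, 1344, 1050]
r5 m[φ1→C] = [18816, 18816, 18816]
r5 m[φ1→P] = [7, 9, 9]
r5 m[φ2→K] = [14175, 11025, 18816]
r5 m[φ2→P] = [7, 2, 9]
r5 m[φ3→B] = [168, 210, 336]
r5 m[φ3→E] = [18816, 11760, 15680]
r5 m[φ4→J] = [14175, 18816, 18816]
r5 m[φ4→P] = [8, 7, 7]
r5 m[φ4→A] = [10125, 18816, 18816]
r5 m[φ5→E] = [1, 8, 6]
r5 m[φ6→E] = [8, 2, 7]
r5 m[B→φ0] = [168, 210, 336]
r5 m[B→φ3] = [2352, 2835, 1960]
r5 m[K→φ2] = [1, 1, 1]
r5 m[C→φ1] = [1, 1, 1]
r5 m[J→φ4] = [1, 1, 1]
r5 m[P→φ0] = [392, 126, 567]
r5 m[P→φ1] = [2688, 672, 1575]
r5 m[P→φ2] = [2688, 3024, 1575]
r5 m[P→φ4] = [2352, 864, 2025]
r5 m[A→φ4] = [1, 1, 1]
r5 m[E→φ3] = [8, 16, 42]
r5 m[E→φ5] = [384, 60, 280]
r5 m[E→φ6] = [48, 240, 240]
r6 m[φ0→B] = [2352, 2835, 1960]
r6 m[φ0→P] = [1680, 1344, 1050]
r6 m[φ1→C] = [18816, 18816, 18816]
r6 m[φ1→P] = [7, 9, 9]
r6 m[φ2→K] = [14175, 11025, 18816]
r6 m[φ2→P] = [7, 2, 9]
r6 m[φ3→B] = [168, 210, 336]
r6 m[φ3→E] = [18816, 11760, 15680]
r6 m[φ4→J] = [14175, 18816, 18816]
r6 m[φ4→P] = [8, 7, 7]
r6 m[φ4→A] = [10125, 18816, 18816]
r6 m[φ5→E] = [1, 8, 6]
r6 m[φ6→E] = [8, 2, 7]
r6 m[B→φ0] = [168, 210, 336]
r6 m[B→φ3] = [2352, 2835, 1960]
r6 m[K→φ2] = [1, 1, 1]
r6 m[C→φ1] = [1, 1, 1]
r6 m[J→φ4] = [1, 1, 1]
r6 m[P→φ0] = [392, 126, 567]
r6 m[P→φ1] = [94080, 18816, 66150]
r6 m[P→φ2] = [94080, 84672, 66150]
r6 m[P→φ4] = [82320, 24192, 85050]
r6 m[A→φ4] = [1, 1, 1]
r6 m[E→φ3] = [8, 16, 42]
r6 m[E→φ5] = [150528, 23520, 109760]
r6 m[E→φ6] = [18816, 94080, 94080]
r7 m[φ0→B] = [2352, 2835, 1960]
r7 m[φ0→P] = [1680, 1344, 1050]
r7 m[φ1→C] = [658560, 658560, 658560]
r7 m[φ1→P] = [7, 9, 9]
r7 m[φ2→K] = [595350, 463050, 658560]
r7 m[φ2→P] = [7, 2, 9]
r7 m[φ3→B] = [168, 210, 336]
r7 m[φ3→E] = [18816, 11760, 15680]
r7 m[φ4→J] = [595350, 658560, 658560]
r7 m[φ4→P] = [8, 7, 7]
r7 m[φ4→A] = [425250, 658560, 658560]
r7 m[φ5→E] = [1, 8, 6]
r7 m[φ6→E] = [8, 2, 7]
r7 m[B→φ0] = [168, 210, 336]
r7 m[B→φ3] = [2352, 2835, 1960]
r7 m[K→φ2] = [1, 1, 1]
r7 m[C→φ1] = [1, 1, 1]
r7 m[J→φ4] = [1, 1, 1]
r7 m[P→φ0] = [392, 126, 567]
r7 m[P→φ1] = [94080, 18816, 66150]
r7 m[P→φ2] = [94080, 84672, 66150]
r7 m[P→φ4] = [82320, 24192, 85050]
r7 m[A→φ4] = [1, 1, 1]
r7 m[E→φ3] = [8, 16, 42]
r7 m[E→φ5] = [150528, 23520, 109760]
r7 m[E→φ6] = [18816, 94080, 94080]
r8 m[φ0→B] = [2352, 2835, 1960]
r8 m[φ0→P] = [1680, 1344, 1050]
r8 m[φ1→C] = [658560, 658560, 658560]
r8 m[φ1→P] = [7, 9, 9]
r8 m[φ2→K] = [595350, 463050, 658560]
r8 m[φ2→P] = [7, 2, 9]
r8 m[φ3→B] = [168, 210, 336]
r8 m[φ3→E] = [18816, 11760, 15680]
r8 m[φ4→J] = [595350, 658560, 658560]
r8 m[φ4→P] = [8, 7, 7]
r8 m[φ4→A] = [425250, 658560, 658560]
r8 m[φ5→E] = [1, 8, 6]
r8 m[φ6→E] = [8, 2, 7]
r8 m[B→φ0] = [168, 210, 336]
r8 m[B→φ3] = [2352, 2835, 1960]
r8 m[K→φ2] = [1, 1, 1]
r8 m[C→φ1] = [1, 1, 1]
r8 m[J→φ4] = [1, 1, 1]
r8 m[P→φ0] = [392, 126, 567]
r8 m[P→φ1] = [94080, 18816, 66150]
r8 m[P→φ2] = [94080, 84672, 66150]
r8 m[P→φ4] = [82320, 24192, 85050]
r8 m[A→φ4] = [1, 1, 1]
r8 m[E→φ3] = [8, 16, 42]
r8 m[E→φ5] = [150528, 23520, 109760]
r8 m[E→φ6] = [18816, 94080, 94080]
fixed point reached at round 8
traceback from B: (B=2, K=2, C=0, J=1, P=0, A=2, E=2), score=658560

assignment: (B=2, K=2, C=0, J=1, P=0, A=2, E=2); score = 658560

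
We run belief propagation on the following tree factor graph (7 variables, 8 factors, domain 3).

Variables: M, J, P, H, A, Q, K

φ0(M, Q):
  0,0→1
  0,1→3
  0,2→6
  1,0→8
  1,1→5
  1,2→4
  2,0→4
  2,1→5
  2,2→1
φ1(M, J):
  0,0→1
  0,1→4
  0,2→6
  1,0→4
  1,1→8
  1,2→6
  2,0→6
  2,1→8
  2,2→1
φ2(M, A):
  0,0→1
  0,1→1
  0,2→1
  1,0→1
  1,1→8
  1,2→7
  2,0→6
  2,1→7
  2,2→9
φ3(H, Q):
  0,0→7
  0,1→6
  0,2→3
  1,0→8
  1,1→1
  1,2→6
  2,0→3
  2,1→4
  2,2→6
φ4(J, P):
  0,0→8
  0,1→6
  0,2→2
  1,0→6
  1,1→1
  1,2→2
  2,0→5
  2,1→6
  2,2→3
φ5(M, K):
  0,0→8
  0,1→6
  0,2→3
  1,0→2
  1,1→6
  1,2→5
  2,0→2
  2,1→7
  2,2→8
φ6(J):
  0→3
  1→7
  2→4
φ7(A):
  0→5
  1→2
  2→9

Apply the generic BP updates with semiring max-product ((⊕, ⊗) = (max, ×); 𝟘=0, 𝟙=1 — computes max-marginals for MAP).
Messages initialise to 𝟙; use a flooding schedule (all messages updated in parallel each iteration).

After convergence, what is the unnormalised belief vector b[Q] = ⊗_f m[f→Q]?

b[Q] = [8128512, 6531840, 3048192]

init: all messages = 𝟙 over 3 values
r1 m[φ0→M] = [6, 8, 5]
r1 m[φ0→Q] = [8, 5, 6]
r1 m[φ1→M] = [6, 8, 8]
r1 m[φ1→J] = [6, 8, 6]
r1 m[φ2→M] = [1, 8, 9]
r1 m[φ2→A] = [6, 8, 9]
r1 m[φ3→H] = [7, 8, 6]
r1 m[φ3→Q] = [8, 6, 6]
r1 m[φ4→J] = [8, 6, 6]
r1 m[φ4→P] = [8, 6, 3]
r1 m[φ5→M] = [8, 6, 8]
r1 m[φ5→K] = [8, 7, 8]
r1 m[φ6→J] = [3, 7, 4]
r1 m[φ7→A] = [5, 2, 9]
r1 m[M→φ0] = [1, 1, 1]
r1 m[M→φ1] = [1, 1, 1]
r1 m[M→φ2] = [1, 1, 1]
r1 m[M→φ5] = [1, 1, 1]
r1 m[J→φ1] = [1, 1, 1]
r1 m[J→φ4] = [1, 1, 1]
r1 m[J→φ6] = [1, 1, 1]
r1 m[P→φ4] = [1, 1, 1]
r1 m[H→φ3] = [1, 1, 1]
r1 m[A→φ2] = [1, 1, 1]
r1 m[A→φ7] = [1, 1, 1]
r1 m[Q→φ0] = [1, 1, 1]
r1 m[Q→φ3] = [1, 1, 1]
r1 m[K→φ5] = [1, 1, 1]
r2 m[φ0→M] = [6, 8, 5]
r2 m[φ0→Q] = [8, 5, 6]
r2 m[φ1→M] = [6, 8, 8]
r2 m[φ1→J] = [6, 8, 6]
r2 m[φ2→M] = [1, 8, 9]
r2 m[φ2→A] = [6, 8, 9]
r2 m[φ3→H] = [7, 8, 6]
r2 m[φ3→Q] = [8, 6, 6]
r2 m[φ4→J] = [8, 6, 6]
r2 m[φ4→P] = [8, 6, 3]
r2 m[φ5→M] = [8, 6, 8]
r2 m[φ5→K] = [8, 7, 8]
r2 m[φ6→J] = [3, 7, 4]
r2 m[φ7→A] = [5, 2, 9]
r2 m[M→φ0] = [48, 384, 576]
r2 m[M→φ1] = [48, 384, 360]
r2 m[M→φ2] = [288, 384, 320]
r2 m[M→φ5] = [36, 512, 360]
r2 m[J→φ1] = [24, 42, 24]
r2 m[J→φ4] = [18, 56, 24]
r2 m[J→φ6] = [48, 48, 36]
r2 m[P→φ4] = [1, 1, 1]
r2 m[H→φ3] = [1, 1, 1]
r2 m[A→φ2] = [5, 2, 9]
r2 m[A→φ7] = [6, 8, 9]
r2 m[Q→φ0] = [8, 6, 6]
r2 m[Q→φ3] = [8, 5, 6]
r2 m[K→φ5] = [1, 1, 1]
r3 m[φ0→M] = [36, 64, 32]
r3 m[φ0→Q] = [3072, 2880, 1536]
r3 m[φ1→M] = [168, 336, 336]
r3 m[φ1→J] = [2160, 3072, 2304]
r3 m[φ2→M] = [9, 63, 81]
r3 m[φ2→A] = [1920, 3072, 2880]
r3 m[φ3→H] = [56, 64, 36]
r3 m[φ3→Q] = [8, 6, 6]
r3 m[φ4→J] = [8, 6, 6]
r3 m[φ4→P] = [336, 144, 112]
r3 m[φ5→M] = [8, 6, 8]
r3 m[φ5→K] = [1024, 3072, 2880]
r3 m[φ6→J] = [3, 7, 4]
r3 m[φ7→A] = [5, 2, 9]
r3 m[M→φ0] = [48, 384, 576]
r3 m[M→φ1] = [48, 384, 360]
r3 m[M→φ2] = [288, 384, 320]
r3 m[M→φ5] = [36, 512, 360]
r3 m[J→φ1] = [24, 42, 24]
r3 m[J→φ4] = [18, 56, 24]
r3 m[J→φ6] = [48, 48, 36]
r3 m[P→φ4] = [1, 1, 1]
r3 m[H→φ3] = [1, 1, 1]
r3 m[A→φ2] = [5, 2, 9]
r3 m[A→φ7] = [6, 8, 9]
r3 m[Q→φ0] = [8, 6, 6]
r3 m[Q→φ3] = [8, 5, 6]
r3 m[K→φ5] = [1, 1, 1]
r4 m[φ0→M] = [36, 64, 32]
r4 m[φ0→Q] = [3072, 2880, 1536]
r4 m[φ1→M] = [168, 336, 336]
r4 m[φ1→J] = [2160, 3072, 2304]
r4 m[φ2→M] = [9, 63, 81]
r4 m[φ2→A] = [1920, 3072, 2880]
r4 m[φ3→H] = [56, 64, 36]
r4 m[φ3→Q] = [8, 6, 6]
r4 m[φ4→J] = [8, 6, 6]
r4 m[φ4→P] = [336, 144, 112]
r4 m[φ5→M] = [8, 6, 8]
r4 m[φ5→K] = [1024, 3072, 2880]
r4 m[φ6→J] = [3, 7, 4]
r4 m[φ7→A] = [5, 2, 9]
r4 m[M→φ0] = [12096, 127008, 217728]
r4 m[M→φ1] = [2592, 24192, 20736]
r4 m[M→φ2] = [48384, 129024, 86016]
r4 m[M→φ5] = [54432, 1354752, 870912]
r4 m[J→φ1] = [24, 42, 24]
r4 m[J→φ4] = [6480, 21504, 9216]
r4 m[J→φ6] = [17280, 18432, 13824]
r4 m[P→φ4] = [1, 1, 1]
r4 m[H→φ3] = [1, 1, 1]
r4 m[A→φ2] = [5, 2, 9]
r4 m[A→φ7] = [1920, 3072, 2880]
r4 m[Q→φ0] = [8, 6, 6]
r4 m[Q→φ3] = [3072, 2880, 1536]
r4 m[K→φ5] = [1, 1, 1]
r5 m[φ0→M] = [36, 64, 32]
r5 m[φ0→Q] = [1016064, 1088640, 508032]
r5 m[φ1→M] = [168, 336, 336]
r5 m[φ1→J] = [124416, 193536, 145152]
r5 m[φ2→M] = [9, 63, 81]
r5 m[φ2→A] = [516096, 1032192, 903168]
r5 m[φ3→H] = [21504, 24576, 11520]
r5 m[φ3→Q] = [8, 6, 6]
r5 m[φ4→J] = [8, 6, 6]
r5 m[φ4→P] = [129024, 55296, 43008]
r5 m[φ5→M] = [8, 6, 8]
r5 m[φ5→K] = [2709504, 8128512, 6967296]
r5 m[φ6→J] = [3, 7, 4]
r5 m[φ7→A] = [5, 2, 9]
r5 m[M→φ0] = [12096, 127008, 217728]
r5 m[M→φ1] = [2592, 24192, 20736]
r5 m[M→φ2] = [48384, 129024, 86016]
r5 m[M→φ5] = [54432, 1354752, 870912]
r5 m[J→φ1] = [24, 42, 24]
r5 m[J→φ4] = [6480, 21504, 9216]
r5 m[J→φ6] = [17280, 18432, 13824]
r5 m[P→φ4] = [1, 1, 1]
r5 m[H→φ3] = [1, 1, 1]
r5 m[A→φ2] = [5, 2, 9]
r5 m[A→φ7] = [1920, 3072, 2880]
r5 m[Q→φ0] = [8, 6, 6]
r5 m[Q→φ3] = [3072, 2880, 1536]
r5 m[K→φ5] = [1, 1, 1]
r6 m[φ0→M] = [36, 64, 32]
r6 m[φ0→Q] = [1016064, 1088640, 508032]
r6 m[φ1→M] = [168, 336, 336]
r6 m[φ1→J] = [124416, 193536, 145152]
r6 m[φ2→M] = [9, 63, 81]
r6 m[φ2→A] = [516096, 1032192, 903168]
r6 m[φ3→H] = [21504, 24576, 11520]
r6 m[φ3→Q] = [8, 6, 6]
r6 m[φ4→J] = [8, 6, 6]
r6 m[φ4→P] = [129024, 55296, 43008]
r6 m[φ5→M] = [8, 6, 8]
r6 m[φ5→K] = [2709504, 8128512, 6967296]
r6 m[φ6→J] = [3, 7, 4]
r6 m[φ7→A] = [5, 2, 9]
r6 m[M→φ0] = [12096, 127008, 217728]
r6 m[M→φ1] = [2592, 24192, 20736]
r6 m[M→φ2] = [48384, 129024, 86016]
r6 m[M→φ5] = [54432, 1354752, 870912]
r6 m[J→φ1] = [24, 42, 24]
r6 m[J→φ4] = [373248, 1354752, 580608]
r6 m[J→φ6] = [995328, 1161216, 870912]
r6 m[P→φ4] = [1, 1, 1]
r6 m[H→φ3] = [1, 1, 1]
r6 m[A→φ2] = [5, 2, 9]
r6 m[A→φ7] = [516096, 1032192, 903168]
r6 m[Q→φ0] = [8, 6, 6]
r6 m[Q→φ3] = [1016064, 1088640, 508032]
r6 m[K→φ5] = [1, 1, 1]
r7 m[φ0→M] = [36, 64, 32]
r7 m[φ0→Q] = [1016064, 1088640, 508032]
r7 m[φ1→M] = [168, 336, 336]
r7 m[φ1→J] = [124416, 193536, 145152]
r7 m[φ2→M] = [9, 63, 81]
r7 m[φ2→A] = [516096, 1032192, 903168]
r7 m[φ3→H] = [7112448, 8128512, 4354560]
r7 m[φ3→Q] = [8, 6, 6]
r7 m[φ4→J] = [8, 6, 6]
r7 m[φ4→P] = [8128512, 3483648, 2709504]
r7 m[φ5→M] = [8, 6, 8]
r7 m[φ5→K] = [2709504, 8128512, 6967296]
r7 m[φ6→J] = [3, 7, 4]
r7 m[φ7→A] = [5, 2, 9]
r7 m[M→φ0] = [12096, 127008, 217728]
r7 m[M→φ1] = [2592, 24192, 20736]
r7 m[M→φ2] = [48384, 129024, 86016]
r7 m[M→φ5] = [54432, 1354752, 870912]
r7 m[J→φ1] = [24, 42, 24]
r7 m[J→φ4] = [373248, 1354752, 580608]
r7 m[J→φ6] = [995328, 1161216, 870912]
r7 m[P→φ4] = [1, 1, 1]
r7 m[H→φ3] = [1, 1, 1]
r7 m[A→φ2] = [5, 2, 9]
r7 m[A→φ7] = [516096, 1032192, 903168]
r7 m[Q→φ0] = [8, 6, 6]
r7 m[Q→φ3] = [1016064, 1088640, 508032]
r7 m[K→φ5] = [1, 1, 1]
r8 m[φ0→M] = [36, 64, 32]
r8 m[φ0→Q] = [1016064, 1088640, 508032]
r8 m[φ1→M] = [168, 336, 336]
r8 m[φ1→J] = [124416, 193536, 145152]
r8 m[φ2→M] = [9, 63, 81]
r8 m[φ2→A] = [516096, 1032192, 903168]
r8 m[φ3→H] = [7112448, 8128512, 4354560]
r8 m[φ3→Q] = [8, 6, 6]
r8 m[φ4→J] = [8, 6, 6]
r8 m[φ4→P] = [8128512, 3483648, 2709504]
r8 m[φ5→M] = [8, 6, 8]
r8 m[φ5→K] = [2709504, 8128512, 6967296]
r8 m[φ6→J] = [3, 7, 4]
r8 m[φ7→A] = [5, 2, 9]
r8 m[M→φ0] = [12096, 127008, 217728]
r8 m[M→φ1] = [2592, 24192, 20736]
r8 m[M→φ2] = [48384, 129024, 86016]
r8 m[M→φ5] = [54432, 1354752, 870912]
r8 m[J→φ1] = [24, 42, 24]
r8 m[J→φ4] = [373248, 1354752, 580608]
r8 m[J→φ6] = [995328, 1161216, 870912]
r8 m[P→φ4] = [1, 1, 1]
r8 m[H→φ3] = [1, 1, 1]
r8 m[A→φ2] = [5, 2, 9]
r8 m[A→φ7] = [516096, 1032192, 903168]
r8 m[Q→φ0] = [8, 6, 6]
r8 m[Q→φ3] = [1016064, 1088640, 508032]
r8 m[K→φ5] = [1, 1, 1]
fixed point reached at round 8
b[Q] = ⊗ incoming = [8128512, 6531840, 3048192]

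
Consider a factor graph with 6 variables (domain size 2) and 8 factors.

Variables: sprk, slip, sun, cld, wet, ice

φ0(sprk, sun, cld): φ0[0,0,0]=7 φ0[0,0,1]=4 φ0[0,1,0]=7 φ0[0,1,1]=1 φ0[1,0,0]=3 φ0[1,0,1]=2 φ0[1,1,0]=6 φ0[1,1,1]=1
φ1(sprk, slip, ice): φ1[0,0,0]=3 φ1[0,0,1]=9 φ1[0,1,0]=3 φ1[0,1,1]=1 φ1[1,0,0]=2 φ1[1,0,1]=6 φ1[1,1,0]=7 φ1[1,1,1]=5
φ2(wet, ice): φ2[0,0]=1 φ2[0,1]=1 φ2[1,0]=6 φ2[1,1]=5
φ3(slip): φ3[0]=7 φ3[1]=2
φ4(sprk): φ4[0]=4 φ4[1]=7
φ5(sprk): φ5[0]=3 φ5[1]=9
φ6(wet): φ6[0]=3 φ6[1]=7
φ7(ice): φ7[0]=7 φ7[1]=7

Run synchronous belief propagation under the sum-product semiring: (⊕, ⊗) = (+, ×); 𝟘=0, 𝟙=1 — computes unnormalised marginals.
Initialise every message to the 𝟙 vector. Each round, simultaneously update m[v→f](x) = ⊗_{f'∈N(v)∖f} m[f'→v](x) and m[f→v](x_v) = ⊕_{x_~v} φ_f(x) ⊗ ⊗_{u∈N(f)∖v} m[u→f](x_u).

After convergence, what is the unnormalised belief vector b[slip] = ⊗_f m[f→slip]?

init: all messages = 𝟙 over 2 values
r1 m[φ0→sprk] = [19, 12]
r1 m[φ0→sun] = [16, 15]
r1 m[φ0→cld] = [23, 8]
r1 m[φ1→sprk] = [16, 20]
r1 m[φ1→slip] = [20, 16]
r1 m[φ1→ice] = [15, 21]
r1 m[φ2→wet] = [2, 11]
r1 m[φ2→ice] = [7, 6]
r1 m[φ3→slip] = [7, 2]
r1 m[φ4→sprk] = [4, 7]
r1 m[φ5→sprk] = [3, 9]
r1 m[φ6→wet] = [3, 7]
r1 m[φ7→ice] = [7, 7]
r1 m[sprk→φ0] = [1, 1]
r1 m[sprk→φ1] = [1, 1]
r1 m[sprk→φ4] = [1, 1]
r1 m[sprk→φ5] = [1, 1]
r1 m[slip→φ1] = [1, 1]
r1 m[slip→φ3] = [1, 1]
r1 m[sun→φ0] = [1, 1]
r1 m[cld→φ0] = [1, 1]
r1 m[wet→φ2] = [1, 1]
r1 m[wet→φ6] = [1, 1]
r1 m[ice→φ1] = [1, 1]
r1 m[ice→φ2] = [1, 1]
r1 m[ice→φ7] = [1, 1]
r2 m[φ0→sprk] = [19, 12]
r2 m[φ0→sun] = [16, 15]
r2 m[φ0→cld] = [23, 8]
r2 m[φ1→sprk] = [16, 20]
r2 m[φ1→slip] = [20, 16]
r2 m[φ1→ice] = [15, 21]
r2 m[φ2→wet] = [2, 11]
r2 m[φ2→ice] = [7, 6]
r2 m[φ3→slip] = [7, 2]
r2 m[φ4→sprk] = [4, 7]
r2 m[φ5→sprk] = [3, 9]
r2 m[φ6→wet] = [3, 7]
r2 m[φ7→ice] = [7, 7]
r2 m[sprk→φ0] = [192, 1260]
r2 m[sprk→φ1] = [228, 756]
r2 m[sprk→φ4] = [912, 2160]
r2 m[sprk→φ5] = [1216, 1680]
r2 m[slip→φ1] = [7, 2]
r2 m[slip→φ3] = [20, 16]
r2 m[sun→φ0] = [1, 1]
r2 m[cld→φ0] = [1, 1]
r2 m[wet→φ2] = [3, 7]
r2 m[wet→φ6] = [2, 11]
r2 m[ice→φ1] = [49, 42]
r2 m[ice→φ2] = [105, 147]
r2 m[ice→φ7] = [105, 126]
r3 m[φ0→sprk] = [19, 12]
r3 m[φ0→sun] = [8412, 10356]
r3 m[φ0→cld] = [14028, 4740]
r3 m[φ1→sprk] = [4053, 3556]
r3 m[φ1→slip] = [384300, 461160]
r3 m[φ1→ice] = [27324, 54132]
r3 m[φ2→wet] = [252, 1365]
r3 m[φ2→ice] = [45, 38]
r3 m[φ3→slip] = [7, 2]
r3 m[φ4→sprk] = [4, 7]
r3 m[φ5→sprk] = [3, 9]
r3 m[φ6→wet] = [3, 7]
r3 m[φ7→ice] = [7, 7]
r3 m[sprk→φ0] = [192, 1260]
r3 m[sprk→φ1] = [228, 756]
r3 m[sprk→φ4] = [912, 2160]
r3 m[sprk→φ5] = [1216, 1680]
r3 m[slip→φ1] = [7, 2]
r3 m[slip→φ3] = [20, 16]
r3 m[sun→φ0] = [1, 1]
r3 m[cld→φ0] = [1, 1]
r3 m[wet→φ2] = [3, 7]
r3 m[wet→φ6] = [2, 11]
r3 m[ice→φ1] = [49, 42]
r3 m[ice→φ2] = [105, 147]
r3 m[ice→φ7] = [105, 126]
r4 m[φ0→sprk] = [19, 12]
r4 m[φ0→sun] = [8412, 10356]
r4 m[φ0→cld] = [14028, 4740]
r4 m[φ1→sprk] = [4053, 3556]
r4 m[φ1→slip] = [384300, 461160]
r4 m[φ1→ice] = [27324, 54132]
r4 m[φ2→wet] = [252, 1365]
r4 m[φ2→ice] = [45, 38]
r4 m[φ3→slip] = [7, 2]
r4 m[φ4→sprk] = [4, 7]
r4 m[φ5→sprk] = [3, 9]
r4 m[φ6→wet] = [3, 7]
r4 m[φ7→ice] = [7, 7]
r4 m[sprk→φ0] = [48636, 224028]
r4 m[sprk→φ1] = [228, 756]
r4 m[sprk→φ4] = [231021, 384048]
r4 m[sprk→φ5] = [308028, 298704]
r4 m[slip→φ1] = [7, 2]
r4 m[slip→φ3] = [384300, 461160]
r4 m[sun→φ0] = [1, 1]
r4 m[cld→φ0] = [1, 1]
r4 m[wet→φ2] = [3, 7]
r4 m[wet→φ6] = [252, 1365]
r4 m[ice→φ1] = [315, 266]
r4 m[ice→φ2] = [191268, 378924]
r4 m[ice→φ7] = [1229580, 2057016]
r5 m[φ0→sprk] = [19, 12]
r5 m[φ0→sun] = [1655136, 1957284]
r5 m[φ0→cld] = [2697156, 915264]
r5 m[φ1→sprk] = [25795, 22652]
r5 m[φ1→slip] = [2444148, 2948568]
r5 m[φ1→ice] = [27324, 54132]
r5 m[φ2→wet] = [570192, 3042228]
r5 m[φ2→ice] = [45, 38]
r5 m[φ3→slip] = [7, 2]
r5 m[φ4→sprk] = [4, 7]
r5 m[φ5→sprk] = [3, 9]
r5 m[φ6→wet] = [3, 7]
r5 m[φ7→ice] = [7, 7]
r5 m[sprk→φ0] = [48636, 224028]
r5 m[sprk→φ1] = [228, 756]
r5 m[sprk→φ4] = [231021, 384048]
r5 m[sprk→φ5] = [308028, 298704]
r5 m[slip→φ1] = [7, 2]
r5 m[slip→φ3] = [384300, 461160]
r5 m[sun→φ0] = [1, 1]
r5 m[cld→φ0] = [1, 1]
r5 m[wet→φ2] = [3, 7]
r5 m[wet→φ6] = [252, 1365]
r5 m[ice→φ1] = [315, 266]
r5 m[ice→φ2] = [191268, 378924]
r5 m[ice→φ7] = [1229580, 2057016]
r6 m[φ0→sprk] = [19, 12]
r6 m[φ0→sun] = [1655136, 1957284]
r6 m[φ0→cld] = [2697156, 915264]
r6 m[φ1→sprk] = [25795, 22652]
r6 m[φ1→slip] = [2444148, 2948568]
r6 m[φ1→ice] = [27324, 54132]
r6 m[φ2→wet] = [570192, 3042228]
r6 m[φ2→ice] = [45, 38]
r6 m[φ3→slip] = [7, 2]
r6 m[φ4→sprk] = [4, 7]
r6 m[φ5→sprk] = [3, 9]
r6 m[φ6→wet] = [3, 7]
r6 m[φ7→ice] = [7, 7]
r6 m[sprk→φ0] = [309540, 1427076]
r6 m[sprk→φ1] = [228, 756]
r6 m[sprk→φ4] = [1470315, 2446416]
r6 m[sprk→φ5] = [1960420, 1902768]
r6 m[slip→φ1] = [7, 2]
r6 m[slip→φ3] = [2444148, 2948568]
r6 m[sun→φ0] = [1, 1]
r6 m[cld→φ0] = [1, 1]
r6 m[wet→φ2] = [3, 7]
r6 m[wet→φ6] = [570192, 3042228]
r6 m[ice→φ1] = [315, 266]
r6 m[ice→φ2] = [191268, 378924]
r6 m[ice→φ7] = [1229580, 2057016]
r7 m[φ0→sprk] = [19, 12]
r7 m[φ0→sun] = [10540320, 12465852]
r7 m[φ0→cld] = [17177244, 5828928]
r7 m[φ1→sprk] = [25795, 22652]
r7 m[φ1→slip] = [2444148, 2948568]
r7 m[φ1→ice] = [27324, 54132]
r7 m[φ2→wet] = [570192, 3042228]
r7 m[φ2→ice] = [45, 38]
r7 m[φ3→slip] = [7, 2]
r7 m[φ4→sprk] = [4, 7]
r7 m[φ5→sprk] = [3, 9]
r7 m[φ6→wet] = [3, 7]
r7 m[φ7→ice] = [7, 7]
r7 m[sprk→φ0] = [309540, 1427076]
r7 m[sprk→φ1] = [228, 756]
r7 m[sprk→φ4] = [1470315, 2446416]
r7 m[sprk→φ5] = [1960420, 1902768]
r7 m[slip→φ1] = [7, 2]
r7 m[slip→φ3] = [2444148, 2948568]
r7 m[sun→φ0] = [1, 1]
r7 m[cld→φ0] = [1, 1]
r7 m[wet→φ2] = [3, 7]
r7 m[wet→φ6] = [570192, 3042228]
r7 m[ice→φ1] = [315, 266]
r7 m[ice→φ2] = [191268, 378924]
r7 m[ice→φ7] = [1229580, 2057016]
r8 m[φ0→sprk] = [19, 12]
r8 m[φ0→sun] = [10540320, 12465852]
r8 m[φ0→cld] = [17177244, 5828928]
r8 m[φ1→sprk] = [25795, 22652]
r8 m[φ1→slip] = [2444148, 2948568]
r8 m[φ1→ice] = [27324, 54132]
r8 m[φ2→wet] = [570192, 3042228]
r8 m[φ2→ice] = [45, 38]
r8 m[φ3→slip] = [7, 2]
r8 m[φ4→sprk] = [4, 7]
r8 m[φ5→sprk] = [3, 9]
r8 m[φ6→wet] = [3, 7]
r8 m[φ7→ice] = [7, 7]
r8 m[sprk→φ0] = [309540, 1427076]
r8 m[sprk→φ1] = [228, 756]
r8 m[sprk→φ4] = [1470315, 2446416]
r8 m[sprk→φ5] = [1960420, 1902768]
r8 m[slip→φ1] = [7, 2]
r8 m[slip→φ3] = [2444148, 2948568]
r8 m[sun→φ0] = [1, 1]
r8 m[cld→φ0] = [1, 1]
r8 m[wet→φ2] = [3, 7]
r8 m[wet→φ6] = [570192, 3042228]
r8 m[ice→φ1] = [315, 266]
r8 m[ice→φ2] = [191268, 378924]
r8 m[ice→φ7] = [1229580, 2057016]
fixed point reached at round 8
b[slip] = ⊗ incoming = [17109036, 5897136]

b[slip] = [17109036, 5897136]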